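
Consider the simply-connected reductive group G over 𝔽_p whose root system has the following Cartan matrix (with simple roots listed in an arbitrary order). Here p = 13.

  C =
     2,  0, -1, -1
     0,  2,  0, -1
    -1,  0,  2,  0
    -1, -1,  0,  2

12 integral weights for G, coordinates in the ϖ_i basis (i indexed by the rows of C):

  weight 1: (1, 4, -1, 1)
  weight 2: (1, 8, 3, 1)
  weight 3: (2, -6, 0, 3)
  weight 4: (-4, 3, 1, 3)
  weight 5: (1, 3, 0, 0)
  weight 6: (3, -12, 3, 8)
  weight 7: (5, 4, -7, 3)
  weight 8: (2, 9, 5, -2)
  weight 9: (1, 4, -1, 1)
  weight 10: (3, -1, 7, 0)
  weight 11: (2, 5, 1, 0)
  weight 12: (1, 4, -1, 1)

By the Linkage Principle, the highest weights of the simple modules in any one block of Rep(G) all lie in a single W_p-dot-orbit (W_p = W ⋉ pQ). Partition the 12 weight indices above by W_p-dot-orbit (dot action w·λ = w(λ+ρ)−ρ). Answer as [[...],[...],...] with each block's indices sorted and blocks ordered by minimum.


Root system A_4: the 4×4 matrix C matches after relabeling.

λ_j+ρ reflected into Ā_13 (⟨·,θ^∨⟩≤13); 4-tuples as given:

  1: (2, 5, 0, 2);  2: (2, 5, 0, 2);  3: (2, 4, 1, 1);  4: (2, 4, 1, 1);  5: (2, 4, 1, 1);  6: (2, 5, 0, 2);  7: (0, 3, 4, 4);  8: (2, 4, 1, 1);  9: (2, 5, 0, 2);  10: (4, 0, 8, 1);  11: (3, 6, 2, 1);  12: (2, 5, 0, 2)

The 12 indices split into 5 linkage classes (same alcove rep ⇔ same W_13-dot-orbit):

[[1, 2, 6, 9, 12], [3, 4, 5, 8], [7], [10], [11]]


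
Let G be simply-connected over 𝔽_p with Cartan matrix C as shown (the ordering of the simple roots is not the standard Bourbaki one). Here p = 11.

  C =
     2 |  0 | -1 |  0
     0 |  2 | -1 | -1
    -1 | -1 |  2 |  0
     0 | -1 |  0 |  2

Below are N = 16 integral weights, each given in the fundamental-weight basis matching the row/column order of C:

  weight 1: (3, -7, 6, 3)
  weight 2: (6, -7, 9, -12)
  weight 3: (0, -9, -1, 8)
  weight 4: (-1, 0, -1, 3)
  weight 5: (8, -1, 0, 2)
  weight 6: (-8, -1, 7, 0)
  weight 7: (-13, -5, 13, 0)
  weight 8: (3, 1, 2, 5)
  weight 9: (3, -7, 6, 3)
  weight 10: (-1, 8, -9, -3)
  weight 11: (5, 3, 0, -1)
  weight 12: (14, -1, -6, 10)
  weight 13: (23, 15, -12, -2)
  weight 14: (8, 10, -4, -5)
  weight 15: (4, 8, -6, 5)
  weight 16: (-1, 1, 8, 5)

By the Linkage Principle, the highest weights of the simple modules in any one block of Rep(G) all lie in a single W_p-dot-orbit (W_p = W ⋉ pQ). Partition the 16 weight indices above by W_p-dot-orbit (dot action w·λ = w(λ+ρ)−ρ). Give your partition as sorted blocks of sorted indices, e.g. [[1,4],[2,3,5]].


Type A_4, rank 4, |W|=120; reorder rows/cols to standard.

λ_j+ρ reflected into Ā_11 (⟨·,θ^∨⟩≤11); 4-tuples as given:

  λ_1 → (4, 4, 1, 2);  λ_2 → (6, 4, 1, 0);  λ_3 → (7, 0, 1, 1);  λ_4 → (0, 1, 0, 4);  λ_5 → (7, 0, 1, 1);  λ_6 → (7, 0, 1, 1);  λ_7 → (7, 0, 1, 1);  λ_8 → (0, 2, 3, 2);  λ_9 → (4, 4, 1, 2);  λ_10 → (7, 0, 1, 1);  λ_11 → (6, 4, 1, 0);  λ_12 → (0, 1, 0, 4);  λ_13 → (4, 4, 1, 2);  λ_14 → (0, 2, 3, 2);  λ_15 → (4, 4, 1, 2);  λ_16 → (6, 2, 3, 0)

These 16 weights hit 6 W_11-dot-orbits; sizes (4, 2, 5, 2, 2, 1):

[[1, 9, 13, 15], [2, 11], [3, 5, 6, 7, 10], [4, 12], [8, 14], [16]]


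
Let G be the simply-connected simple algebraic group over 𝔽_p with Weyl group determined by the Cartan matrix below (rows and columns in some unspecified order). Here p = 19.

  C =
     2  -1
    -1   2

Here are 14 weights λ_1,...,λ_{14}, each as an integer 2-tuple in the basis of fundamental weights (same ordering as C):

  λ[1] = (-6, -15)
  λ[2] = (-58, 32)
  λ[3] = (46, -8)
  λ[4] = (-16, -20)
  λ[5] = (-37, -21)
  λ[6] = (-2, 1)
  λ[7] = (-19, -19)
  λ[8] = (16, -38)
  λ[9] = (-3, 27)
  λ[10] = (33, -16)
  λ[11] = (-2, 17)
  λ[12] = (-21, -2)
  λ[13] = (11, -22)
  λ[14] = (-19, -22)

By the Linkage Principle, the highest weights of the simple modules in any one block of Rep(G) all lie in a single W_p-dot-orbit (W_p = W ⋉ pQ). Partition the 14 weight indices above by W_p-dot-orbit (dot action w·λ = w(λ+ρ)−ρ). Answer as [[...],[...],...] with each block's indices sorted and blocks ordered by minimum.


Cartan matrix: type A_2 (|W|=6); un-permuting the 2 rows.

Ā_19 reps of the 14 weights (A_2, coords as presented):

  λ_1 → (14, 5) · λ_2 → (14, 5) · λ_3 → (7, 10) · λ_4 → (4, 0) · λ_5 → (1, 17) · λ_6 → (1, 1) · λ_7 → (1, 1) · λ_8 → (1, 1) · λ_9 → (7, 10) · λ_10 → (4, 0) · λ_11 → (1, 17) · λ_12 → (1, 17) · λ_13 → (7, 10) · λ_14 → (1, 1)

Partition of {1..14} into 5 W_19-dot-orbits:

[[1, 2], [3, 9, 13], [4, 10], [5, 11, 12], [6, 7, 8, 14]]


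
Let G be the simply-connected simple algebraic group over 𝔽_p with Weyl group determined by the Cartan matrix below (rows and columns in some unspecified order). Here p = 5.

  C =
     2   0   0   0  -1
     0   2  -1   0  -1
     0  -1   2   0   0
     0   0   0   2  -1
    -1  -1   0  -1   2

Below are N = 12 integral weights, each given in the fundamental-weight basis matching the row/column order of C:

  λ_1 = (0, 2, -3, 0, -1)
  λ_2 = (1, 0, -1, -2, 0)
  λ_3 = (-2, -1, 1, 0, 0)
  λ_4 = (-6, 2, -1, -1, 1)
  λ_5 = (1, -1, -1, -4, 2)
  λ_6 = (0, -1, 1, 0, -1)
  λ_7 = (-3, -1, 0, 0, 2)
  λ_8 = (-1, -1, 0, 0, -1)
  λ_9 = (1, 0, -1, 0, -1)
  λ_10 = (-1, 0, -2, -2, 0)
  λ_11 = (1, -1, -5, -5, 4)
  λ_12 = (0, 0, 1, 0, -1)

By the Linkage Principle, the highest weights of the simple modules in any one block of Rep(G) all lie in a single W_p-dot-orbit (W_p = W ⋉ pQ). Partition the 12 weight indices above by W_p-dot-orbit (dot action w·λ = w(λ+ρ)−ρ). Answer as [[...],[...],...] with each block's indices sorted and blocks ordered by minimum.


Root system D_5: the 5×5 matrix C matches after relabeling.

Each λ_j+ρ reduced to Ā_5; 5-tuples below use C's row order:

  1: (1, 0, 2, 1, 0);  2: (2, 1, 0, 1, 0);  3: (1, 0, 2, 1, 0);  4: (2, 0, 0, 3, 0);  5: (2, 0, 0, 3, 0);  6: (1, 0, 2, 1, 0);  7: (2, 1, 0, 1, 0);  8: (0, 0, 1, 1, 0);  9: (2, 1, 0, 1, 0);  10: (0, 0, 1, 1, 0);  11: (1, 0, 2, 1, 0);  12: (1, 0, 2, 1, 0)

Grouping the 12 weights by Ā_5-representative: 4 linkage classes.

[[1, 3, 6, 11, 12], [2, 7, 9], [4, 5], [8, 10]]


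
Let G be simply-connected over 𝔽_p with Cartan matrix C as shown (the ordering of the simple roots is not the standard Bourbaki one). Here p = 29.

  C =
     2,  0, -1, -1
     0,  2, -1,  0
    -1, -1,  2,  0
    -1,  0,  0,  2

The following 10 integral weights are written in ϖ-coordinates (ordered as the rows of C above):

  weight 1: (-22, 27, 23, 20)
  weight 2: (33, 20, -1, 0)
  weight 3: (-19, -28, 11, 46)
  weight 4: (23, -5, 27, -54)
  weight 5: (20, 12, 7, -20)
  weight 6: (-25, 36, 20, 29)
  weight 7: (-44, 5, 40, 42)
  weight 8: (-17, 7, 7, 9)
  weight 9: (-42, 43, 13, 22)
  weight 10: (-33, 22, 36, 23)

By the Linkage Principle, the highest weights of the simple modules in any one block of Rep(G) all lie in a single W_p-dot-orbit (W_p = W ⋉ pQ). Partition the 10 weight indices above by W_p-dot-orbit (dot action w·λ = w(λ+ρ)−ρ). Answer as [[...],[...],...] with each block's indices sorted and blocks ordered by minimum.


Cartan matrix: type A_4 (|W|=120); un-permuting the 4 rows.

Each λ_j+ρ reduced to Ā_29; 4-tuples below use C's row order:

  [1] (2, 5, 1, 21)
  [2] (2, 5, 1, 21)
  [3] (11, 12, 0, 4)
  [4] (5, 4, 19, 0)
  [5] (2, 0, 8, 6)
  [6] (2, 5, 1, 21)
  [7] (11, 12, 0, 4)
  [8] (2, 0, 8, 6)
  [9] (11, 12, 0, 4)
  [10] (2, 5, 1, 21)

These 10 weights hit 4 W_29-dot-orbits; sizes (4, 3, 1, 2):

[[1, 2, 6, 10], [3, 7, 9], [4], [5, 8]]


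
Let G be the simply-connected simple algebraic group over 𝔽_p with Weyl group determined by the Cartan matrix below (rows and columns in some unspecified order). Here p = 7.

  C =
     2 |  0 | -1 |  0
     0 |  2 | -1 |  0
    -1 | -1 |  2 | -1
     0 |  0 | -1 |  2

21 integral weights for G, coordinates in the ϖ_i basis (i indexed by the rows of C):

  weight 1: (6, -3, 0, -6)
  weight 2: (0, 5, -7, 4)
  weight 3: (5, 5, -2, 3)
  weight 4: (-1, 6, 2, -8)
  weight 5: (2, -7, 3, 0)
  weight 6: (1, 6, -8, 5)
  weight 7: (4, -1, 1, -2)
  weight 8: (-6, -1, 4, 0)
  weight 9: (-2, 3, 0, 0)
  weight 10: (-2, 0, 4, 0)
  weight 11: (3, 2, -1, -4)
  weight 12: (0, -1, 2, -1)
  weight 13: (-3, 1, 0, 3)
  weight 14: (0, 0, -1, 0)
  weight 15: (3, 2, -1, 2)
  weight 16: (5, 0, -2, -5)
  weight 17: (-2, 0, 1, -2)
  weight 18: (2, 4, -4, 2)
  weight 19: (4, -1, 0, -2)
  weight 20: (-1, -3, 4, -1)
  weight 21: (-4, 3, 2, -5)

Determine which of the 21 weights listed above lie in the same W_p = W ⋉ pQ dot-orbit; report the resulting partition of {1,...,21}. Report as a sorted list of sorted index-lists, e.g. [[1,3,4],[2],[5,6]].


Dynkin diagram of C (from the 6 off-diagonal −1 entries): D_4.

Each λ_j+ρ reduced to Ā_7; 4-tuples below use C's row order:

  λ_1 → (1, 4, 0, 1)
  λ_2 → (5, 0, 0, 1)
  λ_3 → (1, 1, 1, 3)
  λ_4 → (1, 0, 3, 0)
  λ_5 → (1, 4, 0, 1)
  λ_6 → (5, 0, 0, 1)
  λ_7 → (5, 0, 0, 1)
  λ_8 → (5, 0, 0, 1)
  λ_9 → (1, 4, 0, 1)
  λ_10 → (1, 1, 0, 1)
  λ_11 → (1, 0, 3, 0)
  λ_12 → (1, 0, 3, 0)
  λ_13 → (1, 1, 1, 3)
  λ_14 → (1, 1, 0, 1)
  λ_15 → (1, 0, 3, 0)
  λ_16 → (1, 4, 0, 1)
  λ_17 → (1, 1, 0, 1)
  λ_18 → (0, 2, 2, 0)
  λ_19 → (5, 0, 0, 1)
  λ_20 → (0, 2, 2, 0)
  λ_21 → (1, 0, 3, 0)

Partition of {1..21} into 6 W_7-dot-orbits:

[[1, 5, 9, 16], [2, 6, 7, 8, 19], [3, 13], [4, 11, 12, 15, 21], [10, 14, 17], [18, 20]]


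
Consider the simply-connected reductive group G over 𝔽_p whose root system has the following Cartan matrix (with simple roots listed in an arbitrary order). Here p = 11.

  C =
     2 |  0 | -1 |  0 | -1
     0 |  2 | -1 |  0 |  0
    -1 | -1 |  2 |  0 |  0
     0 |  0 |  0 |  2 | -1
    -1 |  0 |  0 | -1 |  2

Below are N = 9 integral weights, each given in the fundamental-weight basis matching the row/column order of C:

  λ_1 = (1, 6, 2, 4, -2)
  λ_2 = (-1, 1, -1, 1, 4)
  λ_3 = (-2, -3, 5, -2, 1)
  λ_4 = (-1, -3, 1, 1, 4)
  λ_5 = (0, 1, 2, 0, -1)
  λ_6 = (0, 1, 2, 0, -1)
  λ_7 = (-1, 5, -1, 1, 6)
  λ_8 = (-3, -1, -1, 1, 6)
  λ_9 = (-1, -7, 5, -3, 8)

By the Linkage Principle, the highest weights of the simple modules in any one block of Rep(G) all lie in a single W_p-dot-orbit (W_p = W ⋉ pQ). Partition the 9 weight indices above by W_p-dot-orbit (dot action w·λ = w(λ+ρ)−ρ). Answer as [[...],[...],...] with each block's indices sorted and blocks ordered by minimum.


Type A_5, rank 5, |W|=720; reorder rows/cols to standard.

Each λ_j+ρ reduced to Ā_11; 5-tuples below use C's row order:

    1: (1, 2, 3, 1, 0)
    2: (0, 2, 0, 2, 5)
    3: (1, 2, 3, 1, 0)
    4: (0, 2, 0, 2, 5)
    5: (1, 2, 3, 1, 0)
    6: (1, 2, 3, 1, 0)
    7: (0, 2, 0, 2, 5)
    8: (0, 2, 0, 2, 5)
    9: (0, 2, 0, 2, 5)

These 9 weights hit 2 W_11-dot-orbits; sizes (4, 5):

[[1, 3, 5, 6], [2, 4, 7, 8, 9]]


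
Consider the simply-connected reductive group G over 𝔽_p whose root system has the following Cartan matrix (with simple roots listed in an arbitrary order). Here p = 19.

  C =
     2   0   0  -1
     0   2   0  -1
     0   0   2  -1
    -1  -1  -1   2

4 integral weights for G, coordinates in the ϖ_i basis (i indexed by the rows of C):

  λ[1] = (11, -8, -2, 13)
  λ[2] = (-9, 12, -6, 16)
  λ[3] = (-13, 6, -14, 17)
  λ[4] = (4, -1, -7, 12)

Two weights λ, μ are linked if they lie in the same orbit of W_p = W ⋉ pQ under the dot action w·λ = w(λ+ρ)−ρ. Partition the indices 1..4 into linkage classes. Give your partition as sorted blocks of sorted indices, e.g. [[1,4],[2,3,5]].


C ↔ D_4 under row/col permutation; |W(D_4)| = 192.

W_19-reps of the 4 weights in Ā_19 (same 4-coord order as C):

  [1] (5, 0, 6, 1);  [2] (3, 2, 6, 2);  [3] (5, 0, 6, 1);  [4] (5, 0, 6, 1)

2 distinct reps among the 4 weights ⇒ 2 W_19-linkage classes:

[[1, 3, 4], [2]]


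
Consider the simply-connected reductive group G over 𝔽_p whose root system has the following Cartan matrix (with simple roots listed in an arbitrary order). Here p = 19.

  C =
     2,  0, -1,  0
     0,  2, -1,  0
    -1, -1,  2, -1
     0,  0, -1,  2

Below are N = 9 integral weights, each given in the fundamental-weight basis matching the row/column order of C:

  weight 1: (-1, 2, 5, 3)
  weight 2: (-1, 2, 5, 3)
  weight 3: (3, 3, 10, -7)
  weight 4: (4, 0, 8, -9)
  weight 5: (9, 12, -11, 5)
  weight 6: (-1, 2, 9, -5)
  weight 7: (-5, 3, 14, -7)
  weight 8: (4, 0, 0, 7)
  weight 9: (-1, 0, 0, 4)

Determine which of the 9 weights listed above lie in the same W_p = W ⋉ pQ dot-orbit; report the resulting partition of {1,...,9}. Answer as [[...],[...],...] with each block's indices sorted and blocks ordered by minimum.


Root system D_4: the 4×4 matrix C matches after relabeling.

Ā_19 reps of the 9 weights (D_4, coords as presented):

  1: (0, 3, 6, 4)
  2: (0, 3, 6, 4)
  3: (4, 4, 0, 6)
  4: (5, 1, 1, 8)
  5: (0, 3, 6, 4)
  6: (0, 3, 6, 4)
  7: (4, 4, 0, 6)
  8: (5, 1, 1, 8)
  9: (0, 1, 1, 5)

4 distinct reps among the 9 weights ⇒ 4 W_19-linkage classes:

[[1, 2, 5, 6], [3, 7], [4, 8], [9]]


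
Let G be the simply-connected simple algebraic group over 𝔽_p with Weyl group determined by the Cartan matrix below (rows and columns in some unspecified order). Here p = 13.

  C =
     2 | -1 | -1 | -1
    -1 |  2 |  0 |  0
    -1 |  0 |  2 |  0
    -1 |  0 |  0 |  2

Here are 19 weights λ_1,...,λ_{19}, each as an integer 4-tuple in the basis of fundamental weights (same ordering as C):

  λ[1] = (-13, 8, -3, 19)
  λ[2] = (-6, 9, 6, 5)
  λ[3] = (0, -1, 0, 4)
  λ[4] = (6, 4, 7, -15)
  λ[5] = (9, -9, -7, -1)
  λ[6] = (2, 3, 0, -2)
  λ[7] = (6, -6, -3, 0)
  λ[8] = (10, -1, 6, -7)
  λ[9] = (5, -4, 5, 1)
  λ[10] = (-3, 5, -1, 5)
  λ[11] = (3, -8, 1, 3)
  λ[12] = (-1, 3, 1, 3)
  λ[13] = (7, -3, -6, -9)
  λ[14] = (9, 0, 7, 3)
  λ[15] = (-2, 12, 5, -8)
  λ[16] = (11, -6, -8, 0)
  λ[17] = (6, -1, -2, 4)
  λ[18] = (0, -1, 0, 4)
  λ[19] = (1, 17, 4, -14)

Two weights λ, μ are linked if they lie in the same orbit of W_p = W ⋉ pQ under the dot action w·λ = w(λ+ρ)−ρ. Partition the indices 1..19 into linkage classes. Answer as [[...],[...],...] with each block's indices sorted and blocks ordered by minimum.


Type D_4, rank 4, |W|=192; reorder rows/cols to standard.

Folding the 19 weights λ_j+ρ into Ā_13 (reps in the given 4-coord order):

  [1] (1, 2, 5, 1);  [2] (0, 5, 2, 1);  [3] (1, 0, 1, 5);  [4] (1, 0, 1, 5);  [5] (0, 4, 2, 4);  [6] (2, 4, 1, 1);  [7] (0, 5, 2, 1);  [8] (0, 5, 2, 1);  [9] (1, 2, 5, 1);  [10] (0, 4, 2, 4);  [11] (2, 4, 1, 1);  [12] (0, 4, 2, 4);  [13] (0, 5, 2, 1);  [14] (1, 2, 5, 1);  [15] (0, 5, 2, 1);  [16] (0, 5, 7, 1);  [17] (1, 0, 1, 5);  [18] (1, 0, 1, 5);  [19] (1, 0, 1, 5)

Grouping the 19 weights by Ā_13-representative: 6 linkage classes.

[[1, 9, 14], [2, 7, 8, 13, 15], [3, 4, 17, 18, 19], [5, 10, 12], [6, 11], [16]]


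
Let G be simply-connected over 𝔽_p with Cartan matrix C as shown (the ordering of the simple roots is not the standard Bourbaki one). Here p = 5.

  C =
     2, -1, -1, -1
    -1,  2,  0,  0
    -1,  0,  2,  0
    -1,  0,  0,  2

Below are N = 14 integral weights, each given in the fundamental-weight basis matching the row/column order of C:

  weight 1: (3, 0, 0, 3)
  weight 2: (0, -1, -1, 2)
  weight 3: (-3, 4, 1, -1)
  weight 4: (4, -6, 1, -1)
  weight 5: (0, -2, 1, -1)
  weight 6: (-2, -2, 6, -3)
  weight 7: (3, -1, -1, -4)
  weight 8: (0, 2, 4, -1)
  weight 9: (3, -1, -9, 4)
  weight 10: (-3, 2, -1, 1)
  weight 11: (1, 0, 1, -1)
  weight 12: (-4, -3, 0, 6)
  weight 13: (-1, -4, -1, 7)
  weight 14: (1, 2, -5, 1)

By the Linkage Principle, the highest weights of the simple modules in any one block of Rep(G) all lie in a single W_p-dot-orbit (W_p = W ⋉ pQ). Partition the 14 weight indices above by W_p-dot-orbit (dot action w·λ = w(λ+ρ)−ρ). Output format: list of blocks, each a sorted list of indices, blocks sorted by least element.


D_4 Cartan matrix, 4 simple roots permuted; ρ=(1,1,1,1).

Ā_5 reps of the 14 weights (D_4, coords as presented):

  1: (1, 0, 0, 3);  2: (1, 0, 0, 3);  3: (0, 3, 0, 2);  4: (0, 3, 0, 2);  5: (0, 1, 2, 0);  6: (1, 1, 1, 0);  7: (1, 0, 0, 3);  8: (1, 0, 0, 3);  9: (1, 0, 0, 3);  10: (0, 1, 2, 0);  11: (0, 1, 2, 0);  12: (0, 1, 2, 0);  13: (0, 3, 0, 2);  14: (0, 1, 2, 0)

4 distinct reps among the 14 weights ⇒ 4 W_5-linkage classes:

[[1, 2, 7, 8, 9], [3, 4, 13], [5, 10, 11, 12, 14], [6]]


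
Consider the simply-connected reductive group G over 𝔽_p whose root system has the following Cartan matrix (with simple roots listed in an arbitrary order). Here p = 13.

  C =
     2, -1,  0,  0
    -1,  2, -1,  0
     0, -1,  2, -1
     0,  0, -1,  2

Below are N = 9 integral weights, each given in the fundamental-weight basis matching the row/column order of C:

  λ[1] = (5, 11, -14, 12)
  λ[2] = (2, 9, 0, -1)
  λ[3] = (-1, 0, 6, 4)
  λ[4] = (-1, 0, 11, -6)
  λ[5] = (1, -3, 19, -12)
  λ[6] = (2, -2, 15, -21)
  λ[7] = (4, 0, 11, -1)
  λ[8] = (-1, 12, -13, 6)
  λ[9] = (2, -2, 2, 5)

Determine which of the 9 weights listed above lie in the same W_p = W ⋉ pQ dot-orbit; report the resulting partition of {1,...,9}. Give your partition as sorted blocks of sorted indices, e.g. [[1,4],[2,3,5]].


A_4 Cartan matrix, 4 simple roots permuted; ρ=(1,1,1,1).

λ_j+ρ reflected into Ā_13 (⟨·,θ^∨⟩≤13); 4-tuples as given:

  1: (0, 1, 7, 5)
  2: (2, 10, 0, 1)
  3: (0, 1, 7, 5)
  4: (0, 1, 7, 5)
  5: (2, 5, 2, 4)
  6: (2, 1, 2, 6)
  7: (0, 1, 7, 5)
  8: (0, 1, 7, 5)
  9: (2, 1, 2, 6)

The 9 indices split into 4 linkage classes (same alcove rep ⇔ same W_13-dot-orbit):

[[1, 3, 4, 7, 8], [2], [5], [6, 9]]


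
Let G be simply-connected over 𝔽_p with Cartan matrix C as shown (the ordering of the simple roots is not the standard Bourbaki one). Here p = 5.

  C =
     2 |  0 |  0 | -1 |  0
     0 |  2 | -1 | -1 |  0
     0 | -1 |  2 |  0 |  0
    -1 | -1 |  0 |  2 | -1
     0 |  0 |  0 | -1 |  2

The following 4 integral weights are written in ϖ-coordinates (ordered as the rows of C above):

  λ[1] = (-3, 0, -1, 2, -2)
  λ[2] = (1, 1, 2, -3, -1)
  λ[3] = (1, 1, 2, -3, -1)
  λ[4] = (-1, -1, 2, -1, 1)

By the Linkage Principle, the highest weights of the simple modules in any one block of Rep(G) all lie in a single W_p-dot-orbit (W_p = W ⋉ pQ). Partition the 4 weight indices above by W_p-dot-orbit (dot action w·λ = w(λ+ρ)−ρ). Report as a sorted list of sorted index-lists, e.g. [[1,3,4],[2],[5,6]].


C ↔ D_5 under row/col permutation; |W(D_5)| = 1920.

Folding the 4 weights λ_j+ρ into Ā_5 (reps in the given 5-coord order):

  λ_1+ρ ↦ (2, 1, 0, 0, 1)
  λ_2+ρ ↦ (0, 0, 3, 0, 2)
  λ_3+ρ ↦ (0, 0, 3, 0, 2)
  λ_4+ρ ↦ (0, 0, 3, 0, 2)

Linkage partition of the 4 weights (2 classes, p=5):

[[1], [2, 3, 4]]


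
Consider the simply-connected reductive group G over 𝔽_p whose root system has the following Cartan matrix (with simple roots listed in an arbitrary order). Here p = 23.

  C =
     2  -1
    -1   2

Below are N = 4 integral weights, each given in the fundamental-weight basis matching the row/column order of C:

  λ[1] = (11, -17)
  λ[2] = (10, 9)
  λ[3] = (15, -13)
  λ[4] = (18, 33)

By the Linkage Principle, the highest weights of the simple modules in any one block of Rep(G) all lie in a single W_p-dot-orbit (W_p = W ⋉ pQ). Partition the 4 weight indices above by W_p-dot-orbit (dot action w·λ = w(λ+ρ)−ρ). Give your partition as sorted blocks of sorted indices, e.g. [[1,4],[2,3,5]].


Root system A_2: the 2×2 matrix C matches after relabeling.

Ā_23 reps of the 4 weights (A_2, coords as presented):

  λ_1+ρ ↦ (4, 12)
  λ_2+ρ ↦ (11, 10)
  λ_3+ρ ↦ (4, 12)
  λ_4+ρ ↦ (4, 7)

Grouping the 4 weights by Ā_23-representative: 3 linkage classes.

[[1, 3], [2], [4]]


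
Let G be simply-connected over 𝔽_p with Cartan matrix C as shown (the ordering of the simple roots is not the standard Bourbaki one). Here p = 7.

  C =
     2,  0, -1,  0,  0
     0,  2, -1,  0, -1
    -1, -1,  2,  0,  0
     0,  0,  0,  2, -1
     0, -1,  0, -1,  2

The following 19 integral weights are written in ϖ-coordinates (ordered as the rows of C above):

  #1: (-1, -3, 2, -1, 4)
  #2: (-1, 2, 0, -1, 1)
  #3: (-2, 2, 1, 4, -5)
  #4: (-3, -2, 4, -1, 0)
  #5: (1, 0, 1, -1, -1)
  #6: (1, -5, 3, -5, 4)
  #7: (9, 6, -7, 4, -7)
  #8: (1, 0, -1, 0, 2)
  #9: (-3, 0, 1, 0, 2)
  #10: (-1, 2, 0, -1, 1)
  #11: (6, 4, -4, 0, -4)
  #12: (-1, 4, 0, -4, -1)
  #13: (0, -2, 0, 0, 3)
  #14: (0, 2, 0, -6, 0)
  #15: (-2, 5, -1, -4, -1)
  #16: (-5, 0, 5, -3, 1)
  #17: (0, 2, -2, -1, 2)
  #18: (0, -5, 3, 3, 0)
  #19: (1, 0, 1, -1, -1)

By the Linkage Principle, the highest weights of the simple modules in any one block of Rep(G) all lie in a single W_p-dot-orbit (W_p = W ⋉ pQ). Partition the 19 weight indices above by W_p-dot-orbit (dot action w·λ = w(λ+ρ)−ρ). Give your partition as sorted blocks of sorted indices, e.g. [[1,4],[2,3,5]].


Dynkin diagram of C (from the 8 off-diagonal −1 entries): A_5.

Ā_7 reps of the 19 weights (A_5, coords as presented):

    λ_1 → (0, 2, 1, 0, 3)
    λ_2 → (0, 3, 1, 0, 2)
    λ_3 → (1, 1, 0, 1, 3)
    λ_4 → (2, 1, 2, 0, 0)
    λ_5 → (2, 1, 2, 0, 0)
    λ_6 → (2, 1, 0, 1, 3)
    λ_7 → (0, 2, 1, 0, 3)
    λ_8 → (2, 1, 0, 1, 3)
    λ_9 → (2, 1, 0, 1, 3)
    λ_10 → (0, 3, 1, 0, 2)
    λ_11 → (2, 1, 2, 0, 0)
    λ_12 → (0, 2, 1, 0, 3)
    λ_13 → (1, 1, 0, 1, 3)
    λ_14 → (1, 1, 0, 1, 3)
    λ_15 → (0, 2, 1, 0, 3)
    λ_16 → (2, 1, 2, 0, 0)
    λ_17 → (0, 2, 1, 0, 3)
    λ_18 → (1, 1, 0, 1, 3)
    λ_19 → (2, 1, 2, 0, 0)

The 19 indices split into 5 linkage classes (same alcove rep ⇔ same W_7-dot-orbit):

[[1, 7, 12, 15, 17], [2, 10], [3, 13, 14, 18], [4, 5, 11, 16, 19], [6, 8, 9]]


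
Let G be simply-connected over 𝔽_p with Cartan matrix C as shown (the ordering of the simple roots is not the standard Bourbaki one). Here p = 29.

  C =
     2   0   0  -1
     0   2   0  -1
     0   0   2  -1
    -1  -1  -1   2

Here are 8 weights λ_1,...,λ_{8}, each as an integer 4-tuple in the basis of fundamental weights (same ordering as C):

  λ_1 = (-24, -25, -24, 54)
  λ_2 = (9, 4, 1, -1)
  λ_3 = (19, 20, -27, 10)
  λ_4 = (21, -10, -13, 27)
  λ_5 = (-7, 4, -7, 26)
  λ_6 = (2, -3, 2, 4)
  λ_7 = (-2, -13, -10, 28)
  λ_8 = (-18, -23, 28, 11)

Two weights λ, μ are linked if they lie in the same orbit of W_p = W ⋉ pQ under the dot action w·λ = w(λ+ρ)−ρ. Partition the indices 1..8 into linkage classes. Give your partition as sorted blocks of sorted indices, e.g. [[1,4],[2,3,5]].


Cartan matrix: type D_4 (|W|=192); un-permuting the 4 rows.

Each λ_j+ρ reduced to Ā_29; 4-tuples below use C's row order:

    λ_1+ρ ↦ (3, 2, 3, 3)
    λ_2+ρ ↦ (10, 5, 2, 0)
    λ_3+ρ ↦ (3, 2, 3, 3)
    λ_4+ρ ↦ (1, 12, 9, 0)
    λ_5+ρ ↦ (3, 2, 3, 3)
    λ_6+ρ ↦ (3, 2, 3, 3)
    λ_7+ρ ↦ (1, 12, 9, 0)
    λ_8+ρ ↦ (10, 5, 2, 0)

Linkage partition of the 8 weights (3 classes, p=29):

[[1, 3, 5, 6], [2, 8], [4, 7]]


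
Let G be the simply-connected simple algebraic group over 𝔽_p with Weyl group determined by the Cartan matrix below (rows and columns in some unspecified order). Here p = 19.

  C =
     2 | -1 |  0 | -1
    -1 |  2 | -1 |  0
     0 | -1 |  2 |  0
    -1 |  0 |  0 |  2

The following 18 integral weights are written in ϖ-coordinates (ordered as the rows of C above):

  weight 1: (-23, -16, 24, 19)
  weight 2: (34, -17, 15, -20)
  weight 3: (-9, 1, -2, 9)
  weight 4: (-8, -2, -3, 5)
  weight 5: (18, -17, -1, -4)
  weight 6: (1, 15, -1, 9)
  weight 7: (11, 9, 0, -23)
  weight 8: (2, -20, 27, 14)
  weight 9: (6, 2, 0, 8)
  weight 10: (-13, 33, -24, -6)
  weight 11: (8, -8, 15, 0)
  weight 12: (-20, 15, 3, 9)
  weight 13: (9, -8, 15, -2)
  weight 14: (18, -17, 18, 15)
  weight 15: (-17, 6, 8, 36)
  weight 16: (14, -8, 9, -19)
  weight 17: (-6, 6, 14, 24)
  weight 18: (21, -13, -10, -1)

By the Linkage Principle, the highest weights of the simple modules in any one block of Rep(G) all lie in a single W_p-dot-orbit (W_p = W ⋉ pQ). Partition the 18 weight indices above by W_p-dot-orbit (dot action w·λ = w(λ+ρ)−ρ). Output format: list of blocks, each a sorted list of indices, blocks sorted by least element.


Root system A_4: the 4×4 matrix C matches after relabeling.

Folding the 18 weights λ_j+ρ into Ā_19 (reps in the given 4-coord order):

  1: (1, 1, 6, 2) · 2: (0, 0, 16, 3) · 3: (1, 1, 6, 2) · 4: (1, 1, 6, 2) · 5: (0, 0, 16, 3) · 6: (2, 7, 9, 1) · 7: (7, 3, 0, 8) · 8: (7, 3, 0, 8) · 9: (7, 3, 0, 8) · 10: (3, 2, 2, 1) · 11: (2, 7, 9, 1) · 12: (7, 3, 0, 8) · 13: (2, 7, 9, 1) · 14: (0, 0, 16, 3) · 15: (2, 7, 9, 1) · 16: (7, 3, 0, 8) · 17: (3, 2, 2, 1) · 18: (2, 7, 9, 1)

Grouping the 18 weights by Ā_19-representative: 5 linkage classes.

[[1, 3, 4], [2, 5, 14], [6, 11, 13, 15, 18], [7, 8, 9, 12, 16], [10, 17]]


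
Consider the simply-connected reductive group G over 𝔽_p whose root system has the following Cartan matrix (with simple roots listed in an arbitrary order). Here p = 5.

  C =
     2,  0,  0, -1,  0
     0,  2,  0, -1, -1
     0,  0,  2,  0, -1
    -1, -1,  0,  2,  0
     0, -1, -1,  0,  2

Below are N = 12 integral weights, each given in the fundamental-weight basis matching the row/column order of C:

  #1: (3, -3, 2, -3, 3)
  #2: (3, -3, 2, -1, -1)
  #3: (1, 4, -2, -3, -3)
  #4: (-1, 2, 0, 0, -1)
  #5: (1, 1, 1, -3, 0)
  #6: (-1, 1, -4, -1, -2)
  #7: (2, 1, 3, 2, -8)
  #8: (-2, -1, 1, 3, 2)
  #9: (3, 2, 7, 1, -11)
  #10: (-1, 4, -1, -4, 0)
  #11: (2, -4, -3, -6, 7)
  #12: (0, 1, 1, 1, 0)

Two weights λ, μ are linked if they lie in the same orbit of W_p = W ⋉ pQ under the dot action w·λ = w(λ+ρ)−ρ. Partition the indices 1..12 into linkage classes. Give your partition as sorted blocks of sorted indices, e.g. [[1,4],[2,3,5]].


Dynkin diagram of C (from the 8 off-diagonal −1 entries): A_5.

Alcove-folded reps (p=5, 12 weights, presented ϖ-order):

  1: (2, 2, 1, 0, 0);  2: (2, 2, 1, 0, 0);  3: (0, 0, 2, 2, 1);  4: (0, 3, 1, 1, 0);  5: (0, 0, 2, 2, 1);  6: (2, 0, 1, 0, 1);  7: (2, 2, 1, 0, 0);  8: (2, 0, 1, 0, 1);  9: (2, 0, 1, 0, 1);  10: (2, 2, 1, 0, 0);  11: (0, 0, 2, 2, 1);  12: (2, 2, 1, 0, 0)

The 12 indices split into 4 linkage classes (same alcove rep ⇔ same W_5-dot-orbit):

[[1, 2, 7, 10, 12], [3, 5, 11], [4], [6, 8, 9]]


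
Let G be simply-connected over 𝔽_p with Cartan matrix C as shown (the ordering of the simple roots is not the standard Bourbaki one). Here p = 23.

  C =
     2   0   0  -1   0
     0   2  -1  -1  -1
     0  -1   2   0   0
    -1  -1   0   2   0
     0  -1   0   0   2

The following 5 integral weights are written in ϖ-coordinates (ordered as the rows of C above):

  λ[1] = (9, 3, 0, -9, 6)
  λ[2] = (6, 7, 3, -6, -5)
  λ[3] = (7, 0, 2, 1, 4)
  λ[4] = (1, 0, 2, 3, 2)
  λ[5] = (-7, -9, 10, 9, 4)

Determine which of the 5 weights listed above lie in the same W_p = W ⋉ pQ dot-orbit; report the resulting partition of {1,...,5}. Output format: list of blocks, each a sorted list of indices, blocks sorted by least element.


Root system D_5: the 5×5 matrix C matches after relabeling.

Folding the 5 weights λ_j+ρ into Ā_23 (reps in the given 5-coord order):

  λ_1+ρ ↦ (2, 1, 3, 4, 3);  λ_2+ρ ↦ (2, 1, 3, 4, 3);  λ_3+ρ ↦ (8, 1, 3, 2, 5);  λ_4+ρ ↦ (2, 1, 3, 4, 3);  λ_5+ρ ↦ (2, 1, 3, 4, 3)

Partition of {1..5} into 2 W_23-dot-orbits:

[[1, 2, 4, 5], [3]]


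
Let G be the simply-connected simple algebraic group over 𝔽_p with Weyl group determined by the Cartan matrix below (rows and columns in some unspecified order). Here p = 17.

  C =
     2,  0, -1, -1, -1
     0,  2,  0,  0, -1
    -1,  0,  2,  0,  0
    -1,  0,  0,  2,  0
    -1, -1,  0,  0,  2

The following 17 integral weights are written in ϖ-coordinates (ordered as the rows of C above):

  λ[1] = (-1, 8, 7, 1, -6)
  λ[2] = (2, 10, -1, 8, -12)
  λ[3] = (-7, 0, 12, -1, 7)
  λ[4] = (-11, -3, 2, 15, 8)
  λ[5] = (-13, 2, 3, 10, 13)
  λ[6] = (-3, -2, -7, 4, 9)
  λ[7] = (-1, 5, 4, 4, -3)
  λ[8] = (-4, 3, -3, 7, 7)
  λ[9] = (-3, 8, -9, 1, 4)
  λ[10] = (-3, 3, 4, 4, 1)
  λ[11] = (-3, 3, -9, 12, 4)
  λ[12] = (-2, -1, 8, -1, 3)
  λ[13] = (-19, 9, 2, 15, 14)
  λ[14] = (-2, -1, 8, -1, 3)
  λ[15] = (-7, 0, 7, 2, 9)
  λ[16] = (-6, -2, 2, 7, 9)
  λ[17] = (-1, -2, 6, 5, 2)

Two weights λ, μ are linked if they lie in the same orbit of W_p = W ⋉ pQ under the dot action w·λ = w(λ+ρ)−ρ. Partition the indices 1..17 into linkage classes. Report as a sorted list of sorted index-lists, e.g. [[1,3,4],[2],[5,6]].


Dynkin diagram of C (from the 8 off-diagonal −1 entries): D_5.

λ_j+ρ reflected into Ā_17 (⟨·,θ^∨⟩≤17); 5-tuples as given:

  λ_1+ρ ↦ (2, 4, 3, 3, 0) · λ_2+ρ ↦ (0, 0, 8, 1, 3) · λ_3+ρ ↦ (0, 1, 7, 6, 1) · λ_4+ρ ↦ (0, 1, 7, 6, 1) · λ_5+ρ ↦ (0, 0, 8, 1, 3) · λ_6+ρ ↦ (3, 1, 2, 3, 1) · λ_7+ρ ↦ (2, 4, 3, 3, 0) · λ_8+ρ ↦ (2, 4, 3, 3, 0) · λ_9+ρ ↦ (2, 4, 3, 3, 0) · λ_10+ρ ↦ (2, 4, 3, 3, 0) · λ_11+ρ ↦ (3, 1, 2, 3, 1) · λ_12+ρ ↦ (0, 0, 8, 1, 3) · λ_13+ρ ↦ (0, 1, 7, 6, 1) · λ_14+ρ ↦ (0, 0, 8, 1, 3) · λ_15+ρ ↦ (3, 1, 2, 3, 1) · λ_16+ρ ↦ (3, 1, 2, 3, 1) · λ_17+ρ ↦ (0, 1, 7, 6, 1)

These 17 weights hit 4 W_17-dot-orbits; sizes (5, 4, 4, 4):

[[1, 7, 8, 9, 10], [2, 5, 12, 14], [3, 4, 13, 17], [6, 11, 15, 16]]


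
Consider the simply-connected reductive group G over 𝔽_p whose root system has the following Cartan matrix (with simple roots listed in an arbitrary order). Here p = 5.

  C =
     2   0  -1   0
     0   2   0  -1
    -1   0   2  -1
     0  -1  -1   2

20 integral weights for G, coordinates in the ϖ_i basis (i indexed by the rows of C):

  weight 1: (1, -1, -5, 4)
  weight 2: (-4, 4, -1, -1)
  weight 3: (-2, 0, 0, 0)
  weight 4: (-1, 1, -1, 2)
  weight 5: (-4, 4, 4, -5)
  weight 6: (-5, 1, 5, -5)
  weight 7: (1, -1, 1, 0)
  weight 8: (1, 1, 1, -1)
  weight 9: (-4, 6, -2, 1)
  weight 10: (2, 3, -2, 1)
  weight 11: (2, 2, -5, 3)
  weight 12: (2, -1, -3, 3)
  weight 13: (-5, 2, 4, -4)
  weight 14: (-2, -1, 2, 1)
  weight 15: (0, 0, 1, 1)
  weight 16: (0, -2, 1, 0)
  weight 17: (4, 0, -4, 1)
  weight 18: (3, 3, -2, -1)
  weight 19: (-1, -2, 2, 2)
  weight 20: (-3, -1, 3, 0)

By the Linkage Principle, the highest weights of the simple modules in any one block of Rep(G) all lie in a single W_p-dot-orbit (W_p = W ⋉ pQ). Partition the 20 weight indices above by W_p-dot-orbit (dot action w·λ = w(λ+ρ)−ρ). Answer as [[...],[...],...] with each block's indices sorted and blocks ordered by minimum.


C ↔ A_4 under row/col permutation; |W(A_4)| = 120.

Ā_5 reps of the 20 weights (A_4, coords as presented):

  λ_1+ρ ↦ (2, 0, 2, 1);  λ_2+ρ ↦ (0, 2, 0, 3);  λ_3+ρ ↦ (1, 1, 0, 1);  λ_4+ρ ↦ (0, 2, 0, 3);  λ_5+ρ ↦ (0, 0, 2, 2);  λ_6+ρ ↦ (1, 1, 2, 0);  λ_7+ρ ↦ (2, 0, 2, 1);  λ_8+ρ ↦ (1, 1, 2, 0);  λ_9+ρ ↦ (1, 1, 2, 0);  λ_10+ρ ↦ (1, 1, 0, 1);  λ_11+ρ ↦ (1, 1, 2, 0);  λ_12+ρ ↦ (1, 0, 2, 2);  λ_13+ρ ↦ (2, 0, 2, 1);  λ_14+ρ ↦ (1, 0, 2, 2);  λ_15+ρ ↦ (0, 0, 2, 2);  λ_16+ρ ↦ (1, 1, 2, 0);  λ_17+ρ ↦ (2, 0, 2, 1);  λ_18+ρ ↦ (1, 1, 0, 1);  λ_19+ρ ↦ (1, 0, 2, 2);  λ_20+ρ ↦ (2, 0, 2, 1)

6 distinct reps among the 20 weights ⇒ 6 W_5-linkage classes:

[[1, 7, 13, 17, 20], [2, 4], [3, 10, 18], [5, 15], [6, 8, 9, 11, 16], [12, 14, 19]]


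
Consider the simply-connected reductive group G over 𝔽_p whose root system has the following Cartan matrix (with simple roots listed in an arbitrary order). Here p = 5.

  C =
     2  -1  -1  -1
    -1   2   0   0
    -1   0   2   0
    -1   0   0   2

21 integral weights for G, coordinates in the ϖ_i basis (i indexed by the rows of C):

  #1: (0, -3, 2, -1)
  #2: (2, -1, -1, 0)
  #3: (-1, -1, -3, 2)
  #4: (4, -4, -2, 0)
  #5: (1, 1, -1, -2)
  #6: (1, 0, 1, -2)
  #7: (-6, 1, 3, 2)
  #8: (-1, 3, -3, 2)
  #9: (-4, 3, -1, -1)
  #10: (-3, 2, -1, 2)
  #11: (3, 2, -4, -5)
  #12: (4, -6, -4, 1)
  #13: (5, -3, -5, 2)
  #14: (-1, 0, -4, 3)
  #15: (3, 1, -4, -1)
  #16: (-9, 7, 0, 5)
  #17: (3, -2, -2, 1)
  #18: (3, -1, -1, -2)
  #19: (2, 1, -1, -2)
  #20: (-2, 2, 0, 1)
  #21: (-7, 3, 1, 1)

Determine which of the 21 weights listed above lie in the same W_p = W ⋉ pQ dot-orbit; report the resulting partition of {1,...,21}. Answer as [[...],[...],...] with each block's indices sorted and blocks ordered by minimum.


C ↔ D_4 under row/col permutation; |W(D_4)| = 192.

Folding the 21 weights λ_j+ρ into Ā_5 (reps in the given 4-coord order):

  1: (0, 1, 2, 1) · 2: (1, 0, 0, 1) · 3: (0, 2, 0, 1) · 4: (1, 2, 0, 0) · 5: (1, 2, 0, 1) · 6: (0, 1, 2, 1) · 7: (1, 2, 0, 1) · 8: (0, 2, 0, 1) · 9: (1, 2, 0, 0) · 10: (0, 1, 2, 1) · 11: (1, 0, 0, 1) · 12: (0, 2, 0, 1) · 13: (1, 2, 0, 1) · 14: (1, 2, 0, 1) · 15: (0, 1, 2, 1) · 16: (0, 1, 2, 1) · 17: (1, 0, 0, 1) · 18: (1, 0, 0, 1) · 19: (0, 2, 0, 1) · 20: (1, 2, 0, 1) · 21: (1, 2, 0, 0)

These 21 weights hit 5 W_5-dot-orbits; sizes (5, 4, 4, 3, 5):

[[1, 6, 10, 15, 16], [2, 11, 17, 18], [3, 8, 12, 19], [4, 9, 21], [5, 7, 13, 14, 20]]


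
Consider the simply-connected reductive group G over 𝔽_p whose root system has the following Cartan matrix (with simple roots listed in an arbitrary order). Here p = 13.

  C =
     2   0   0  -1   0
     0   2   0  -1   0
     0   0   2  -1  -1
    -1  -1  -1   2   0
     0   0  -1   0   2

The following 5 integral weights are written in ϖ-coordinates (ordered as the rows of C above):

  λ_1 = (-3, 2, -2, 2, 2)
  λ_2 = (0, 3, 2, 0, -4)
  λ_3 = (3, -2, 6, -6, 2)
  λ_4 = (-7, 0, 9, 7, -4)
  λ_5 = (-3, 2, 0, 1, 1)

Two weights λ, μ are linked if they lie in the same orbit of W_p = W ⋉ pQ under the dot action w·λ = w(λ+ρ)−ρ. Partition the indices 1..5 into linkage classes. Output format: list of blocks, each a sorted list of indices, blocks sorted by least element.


C ↔ D_5 under row/col permutation; |W(D_5)| = 1920.

Each λ_j+ρ reduced to Ā_13; 5-tuples below use C's row order:

    1: (2, 3, 1, 0, 2)
    2: (1, 4, 0, 1, 3)
    3: (1, 4, 0, 1, 3)
    4: (2, 3, 1, 0, 2)
    5: (2, 3, 1, 0, 2)

The 5 indices split into 2 linkage classes (same alcove rep ⇔ same W_13-dot-orbit):

[[1, 4, 5], [2, 3]]


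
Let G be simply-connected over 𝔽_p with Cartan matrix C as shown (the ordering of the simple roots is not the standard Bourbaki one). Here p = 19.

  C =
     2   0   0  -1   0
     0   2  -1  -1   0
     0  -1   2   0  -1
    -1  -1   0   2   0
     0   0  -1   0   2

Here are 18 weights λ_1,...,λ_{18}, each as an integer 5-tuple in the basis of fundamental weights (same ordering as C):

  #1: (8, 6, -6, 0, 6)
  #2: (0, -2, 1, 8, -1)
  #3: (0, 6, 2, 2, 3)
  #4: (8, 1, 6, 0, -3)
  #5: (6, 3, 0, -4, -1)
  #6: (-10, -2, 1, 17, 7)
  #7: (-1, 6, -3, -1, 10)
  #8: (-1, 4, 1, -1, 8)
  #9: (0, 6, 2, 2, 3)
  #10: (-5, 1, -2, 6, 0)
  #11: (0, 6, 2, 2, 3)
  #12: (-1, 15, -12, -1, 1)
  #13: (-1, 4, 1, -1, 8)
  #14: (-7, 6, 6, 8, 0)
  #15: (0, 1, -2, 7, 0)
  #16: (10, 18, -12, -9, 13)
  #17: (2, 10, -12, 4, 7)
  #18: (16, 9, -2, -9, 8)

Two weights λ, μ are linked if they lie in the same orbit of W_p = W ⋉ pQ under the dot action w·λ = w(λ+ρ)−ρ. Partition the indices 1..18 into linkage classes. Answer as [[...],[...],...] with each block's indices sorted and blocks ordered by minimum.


Root system A_5: the 5×5 matrix C matches after relabeling.

W_19-reps of the 18 weights in Ā_19 (same 5-coord order as C):

  λ_1 → (9, 2, 5, 1, 2);  λ_2 → (1, 1, 1, 8, 0);  λ_3 → (1, 7, 3, 3, 4);  λ_4 → (9, 2, 5, 1, 2);  λ_5 → (4, 1, 1, 3, 0);  λ_6 → (1, 1, 1, 8, 0);  λ_7 → (0, 5, 2, 0, 9);  λ_8 → (0, 5, 2, 0, 9);  λ_9 → (1, 7, 3, 3, 4);  λ_10 → (4, 1, 1, 3, 0);  λ_11 → (1, 7, 3, 3, 4);  λ_12 → (0, 5, 2, 0, 9);  λ_13 → (0, 5, 2, 0, 9);  λ_14 → (1, 7, 3, 3, 4);  λ_15 → (1, 1, 1, 8, 0);  λ_16 → (3, 0, 8, 5, 3);  λ_17 → (3, 0, 8, 5, 3);  λ_18 → (1, 1, 1, 8, 0)

Partition of {1..18} into 6 W_19-dot-orbits:

[[1, 4], [2, 6, 15, 18], [3, 9, 11, 14], [5, 10], [7, 8, 12, 13], [16, 17]]


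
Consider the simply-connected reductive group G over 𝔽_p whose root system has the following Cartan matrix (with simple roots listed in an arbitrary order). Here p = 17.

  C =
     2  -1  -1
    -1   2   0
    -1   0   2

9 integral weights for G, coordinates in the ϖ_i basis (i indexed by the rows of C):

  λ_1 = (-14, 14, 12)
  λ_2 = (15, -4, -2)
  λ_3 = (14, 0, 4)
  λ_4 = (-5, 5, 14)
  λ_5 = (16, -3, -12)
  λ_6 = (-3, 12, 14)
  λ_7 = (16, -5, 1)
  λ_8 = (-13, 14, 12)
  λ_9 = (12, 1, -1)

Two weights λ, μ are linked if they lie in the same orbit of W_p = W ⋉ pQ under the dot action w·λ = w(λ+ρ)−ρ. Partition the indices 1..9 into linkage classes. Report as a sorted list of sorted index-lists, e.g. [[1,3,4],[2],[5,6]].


Type A_3, rank 3, |W|=24; reorder rows/cols to standard.

W_17-reps of the 9 weights in Ā_17 (same 3-coord order as C):

  λ_1+ρ ↦ (13, 2, 0);  λ_2+ρ ↦ (12, 3, 1);  λ_3+ρ ↦ (12, 3, 1);  λ_4+ρ ↦ (4, 2, 11);  λ_5+ρ ↦ (4, 2, 11);  λ_6+ρ ↦ (2, 2, 4);  λ_7+ρ ↦ (13, 2, 0);  λ_8+ρ ↦ (12, 3, 1);  λ_9+ρ ↦ (13, 2, 0)

4 distinct reps among the 9 weights ⇒ 4 W_17-linkage classes:

[[1, 7, 9], [2, 3, 8], [4, 5], [6]]


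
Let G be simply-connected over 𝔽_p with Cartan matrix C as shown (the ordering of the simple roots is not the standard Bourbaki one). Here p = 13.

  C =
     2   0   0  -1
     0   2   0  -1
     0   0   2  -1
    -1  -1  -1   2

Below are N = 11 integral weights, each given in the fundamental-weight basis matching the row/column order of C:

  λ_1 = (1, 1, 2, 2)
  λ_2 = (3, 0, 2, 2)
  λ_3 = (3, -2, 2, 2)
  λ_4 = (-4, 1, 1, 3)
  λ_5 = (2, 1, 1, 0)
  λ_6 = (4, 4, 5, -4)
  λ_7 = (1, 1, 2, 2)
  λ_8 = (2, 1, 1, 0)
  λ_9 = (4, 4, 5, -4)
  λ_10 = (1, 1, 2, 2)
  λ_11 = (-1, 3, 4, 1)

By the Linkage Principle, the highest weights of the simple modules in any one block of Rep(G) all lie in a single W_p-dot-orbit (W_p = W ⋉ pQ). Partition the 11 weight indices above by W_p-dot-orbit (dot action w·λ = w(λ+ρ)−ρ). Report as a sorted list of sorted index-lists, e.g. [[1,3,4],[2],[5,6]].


Root system D_4: the 4×4 matrix C matches after relabeling.

W_13-reps of the 11 weights in Ā_13 (same 4-coord order as C):

    1: (2, 2, 3, 3)
    2: (4, 1, 3, 2)
    3: (4, 1, 3, 2)
    4: (3, 2, 2, 1)
    5: (3, 2, 2, 1)
    6: (2, 2, 3, 3)
    7: (2, 2, 3, 3)
    8: (3, 2, 2, 1)
    9: (2, 2, 3, 3)
    10: (2, 2, 3, 3)
    11: (0, 4, 5, 2)

Partition of {1..11} into 4 W_13-dot-orbits:

[[1, 6, 7, 9, 10], [2, 3], [4, 5, 8], [11]]


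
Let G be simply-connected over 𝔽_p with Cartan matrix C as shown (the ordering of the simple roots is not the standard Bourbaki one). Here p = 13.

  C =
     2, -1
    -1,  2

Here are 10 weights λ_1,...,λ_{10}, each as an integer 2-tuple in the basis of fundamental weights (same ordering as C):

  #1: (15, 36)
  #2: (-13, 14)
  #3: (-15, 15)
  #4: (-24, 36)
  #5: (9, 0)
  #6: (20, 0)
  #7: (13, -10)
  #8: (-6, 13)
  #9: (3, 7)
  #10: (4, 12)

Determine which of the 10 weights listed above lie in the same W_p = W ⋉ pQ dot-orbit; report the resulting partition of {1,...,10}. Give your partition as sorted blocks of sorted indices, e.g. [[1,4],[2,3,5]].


Root system A_2: the 2×2 matrix C matches after relabeling.

Ā_13 reps of the 10 weights (A_2, coords as presented):

  λ_1 → (10, 1)
  λ_2 → (10, 1)
  λ_3 → (10, 1)
  λ_4 → (10, 1)
  λ_5 → (10, 1)
  λ_6 → (4, 8)
  λ_7 → (4, 8)
  λ_8 → (4, 8)
  λ_9 → (4, 8)
  λ_10 → (0, 8)

These 10 weights hit 3 W_13-dot-orbits; sizes (5, 4, 1):

[[1, 2, 3, 4, 5], [6, 7, 8, 9], [10]]


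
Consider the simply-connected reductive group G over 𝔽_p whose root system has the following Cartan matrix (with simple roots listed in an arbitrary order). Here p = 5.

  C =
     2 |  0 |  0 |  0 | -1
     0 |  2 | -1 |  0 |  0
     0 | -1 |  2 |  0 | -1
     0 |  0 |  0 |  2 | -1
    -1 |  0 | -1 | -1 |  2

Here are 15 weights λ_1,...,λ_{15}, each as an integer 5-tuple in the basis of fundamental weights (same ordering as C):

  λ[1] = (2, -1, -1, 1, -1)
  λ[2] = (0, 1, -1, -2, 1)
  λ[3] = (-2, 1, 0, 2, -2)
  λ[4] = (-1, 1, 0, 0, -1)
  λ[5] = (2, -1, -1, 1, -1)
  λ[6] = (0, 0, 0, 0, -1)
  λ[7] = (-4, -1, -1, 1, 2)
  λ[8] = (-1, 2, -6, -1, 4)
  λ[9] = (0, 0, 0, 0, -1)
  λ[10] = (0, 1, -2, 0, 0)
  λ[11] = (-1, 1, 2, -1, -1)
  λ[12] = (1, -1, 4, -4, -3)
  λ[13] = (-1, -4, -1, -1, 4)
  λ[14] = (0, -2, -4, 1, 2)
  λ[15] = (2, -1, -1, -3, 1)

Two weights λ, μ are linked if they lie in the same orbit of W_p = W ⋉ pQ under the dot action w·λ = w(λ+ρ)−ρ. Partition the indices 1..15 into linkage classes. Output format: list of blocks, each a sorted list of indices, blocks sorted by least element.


C ↔ D_5 under row/col permutation; |W(D_5)| = 1920.

Ā_5 reps of the 15 weights (D_5, coords as presented):

    [1] (3, 0, 0, 2, 0)
    [2] (1, 1, 1, 1, 0)
    [3] (1, 1, 1, 1, 0)
    [4] (0, 2, 1, 1, 0)
    [5] (3, 0, 0, 2, 0)
    [6] (1, 1, 1, 1, 0)
    [7] (3, 0, 0, 2, 0)
    [8] (0, 2, 0, 0, 0)
    [9] (1, 1, 1, 1, 0)
    [10] (1, 1, 1, 1, 0)
    [11] (0, 2, 0, 0, 0)
    [12] (3, 0, 0, 2, 0)
    [13] (0, 2, 0, 0, 0)
    [14] (0, 2, 1, 1, 0)
    [15] (3, 0, 0, 2, 0)

Grouping the 15 weights by Ā_5-representative: 4 linkage classes.

[[1, 5, 7, 12, 15], [2, 3, 6, 9, 10], [4, 14], [8, 11, 13]]
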